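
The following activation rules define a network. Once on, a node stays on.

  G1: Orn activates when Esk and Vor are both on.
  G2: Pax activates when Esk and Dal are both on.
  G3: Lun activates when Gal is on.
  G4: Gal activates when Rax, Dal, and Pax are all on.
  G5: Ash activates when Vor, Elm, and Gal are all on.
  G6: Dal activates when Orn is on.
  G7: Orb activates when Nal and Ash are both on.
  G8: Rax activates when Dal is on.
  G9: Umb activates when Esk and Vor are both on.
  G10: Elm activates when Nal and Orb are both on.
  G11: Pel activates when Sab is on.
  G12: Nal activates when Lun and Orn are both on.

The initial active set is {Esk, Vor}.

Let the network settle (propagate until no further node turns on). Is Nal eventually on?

G1: Esk and Vor on → Orn on.
G6: Orn on → Dal on.
Esk and Dal are on, so Pax activates (G2).
Dal is on, so Rax activates (G8).
G4: Rax, Dal, and Pax on → Gal on.
Gal is on, so Lun activates (G3).
Lun and Orn are on, so Nal activates (G12).

Yes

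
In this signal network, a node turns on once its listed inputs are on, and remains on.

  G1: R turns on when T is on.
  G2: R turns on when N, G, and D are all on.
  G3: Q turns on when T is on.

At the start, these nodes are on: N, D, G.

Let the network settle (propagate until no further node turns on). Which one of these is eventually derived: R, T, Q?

R

G2: N, G, and D on → R on.
No rule produces T, and it is not given. Q would need T (G3), but T never turns on.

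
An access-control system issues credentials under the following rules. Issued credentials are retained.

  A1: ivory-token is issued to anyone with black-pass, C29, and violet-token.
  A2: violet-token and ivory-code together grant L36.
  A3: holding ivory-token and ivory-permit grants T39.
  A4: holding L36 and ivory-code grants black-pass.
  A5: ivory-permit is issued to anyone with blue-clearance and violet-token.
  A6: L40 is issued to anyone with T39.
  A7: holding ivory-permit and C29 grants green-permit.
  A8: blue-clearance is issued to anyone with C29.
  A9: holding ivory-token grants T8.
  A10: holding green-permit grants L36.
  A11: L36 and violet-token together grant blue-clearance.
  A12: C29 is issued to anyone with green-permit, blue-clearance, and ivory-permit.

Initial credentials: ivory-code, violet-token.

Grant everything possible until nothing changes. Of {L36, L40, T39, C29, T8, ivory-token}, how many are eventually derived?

1

Holding violet-token and ivory-code grants L36 (A2).
L36: reached.
L40 would need T39 (A6), but T39 is never granted.
T39 would need ivory-token and ivory-permit (A3), but ivory-token is never granted.
C29 would need green-permit, blue-clearance, and ivory-permit (A12), but green-permit is never granted.
T8 would need ivory-token (A9), but ivory-token is never granted.
ivory-token would need black-pass, C29, and violet-token (A1), but C29 is never granted.
Reached: L36 — 1 of the 6.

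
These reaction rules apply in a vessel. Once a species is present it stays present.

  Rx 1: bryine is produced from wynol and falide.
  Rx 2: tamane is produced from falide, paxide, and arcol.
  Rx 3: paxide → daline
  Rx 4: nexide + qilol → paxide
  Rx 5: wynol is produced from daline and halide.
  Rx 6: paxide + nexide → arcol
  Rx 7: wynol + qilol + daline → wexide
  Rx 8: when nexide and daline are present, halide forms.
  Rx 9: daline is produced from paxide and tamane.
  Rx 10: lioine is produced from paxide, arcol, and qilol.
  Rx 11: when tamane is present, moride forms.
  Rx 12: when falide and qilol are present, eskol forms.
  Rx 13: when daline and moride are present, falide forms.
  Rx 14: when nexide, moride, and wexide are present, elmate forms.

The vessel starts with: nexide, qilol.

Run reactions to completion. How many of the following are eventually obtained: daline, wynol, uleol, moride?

2

nexide and qilol present → paxide forms (Rx 4).
paxide present → daline forms (Rx 3).
nexide and daline present → halide forms (Rx 8).
daline and halide present → wynol forms (Rx 5).
daline: reached.
wynol: reached.
No rule produces uleol, and it is not given.
moride would need tamane (Rx 11), but tamane never forms.
Reached: daline and wynol — 2 of the 4.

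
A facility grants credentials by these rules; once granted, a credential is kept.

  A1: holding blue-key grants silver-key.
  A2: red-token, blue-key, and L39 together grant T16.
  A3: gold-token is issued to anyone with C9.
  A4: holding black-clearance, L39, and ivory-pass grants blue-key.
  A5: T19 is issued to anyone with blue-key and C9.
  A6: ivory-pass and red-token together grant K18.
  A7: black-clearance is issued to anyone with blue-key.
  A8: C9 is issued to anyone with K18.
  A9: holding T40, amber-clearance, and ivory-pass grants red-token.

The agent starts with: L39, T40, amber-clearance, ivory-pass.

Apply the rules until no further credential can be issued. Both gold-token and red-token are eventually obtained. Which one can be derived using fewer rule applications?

red-token

red-token: Holding T40, amber-clearance, and ivory-pass grants red-token (A9). [1 rule application]
gold-token: Holding T40, amber-clearance, and ivory-pass grants red-token (A9). Holding ivory-pass and red-token grants K18 (A6). Holding K18 grants C9 (A8). Holding C9 grants gold-token (A3). [4 rule applications]
red-token needs fewer.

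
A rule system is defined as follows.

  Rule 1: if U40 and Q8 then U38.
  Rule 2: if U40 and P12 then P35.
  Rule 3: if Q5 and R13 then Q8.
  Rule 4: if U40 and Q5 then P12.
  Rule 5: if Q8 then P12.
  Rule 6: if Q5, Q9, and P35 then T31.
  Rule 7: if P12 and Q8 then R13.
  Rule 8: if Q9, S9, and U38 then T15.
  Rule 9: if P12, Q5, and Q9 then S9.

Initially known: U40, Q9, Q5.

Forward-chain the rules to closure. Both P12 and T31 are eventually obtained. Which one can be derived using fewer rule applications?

P12: From U40 and Q5, Rule 4 gives P12. [1 rule application]
T31: From U40 and Q5, Rule 4 gives P12. U40 and P12 hold, so P35 follows (Rule 2). From Q5, Q9, and P35, Rule 6 gives T31. [3 rule applications]
P12 needs fewer.

P12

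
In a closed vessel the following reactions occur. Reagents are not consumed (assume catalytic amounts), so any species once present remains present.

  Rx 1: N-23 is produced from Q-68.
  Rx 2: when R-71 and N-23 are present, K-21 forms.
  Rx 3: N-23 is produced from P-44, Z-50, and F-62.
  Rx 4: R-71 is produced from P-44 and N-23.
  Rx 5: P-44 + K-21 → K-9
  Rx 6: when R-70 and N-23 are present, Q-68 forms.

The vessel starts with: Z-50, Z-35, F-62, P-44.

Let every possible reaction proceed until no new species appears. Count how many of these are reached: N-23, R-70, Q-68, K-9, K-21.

3

P-44, Z-50, and F-62 present → N-23 forms (Rx 3).
P-44 and N-23 present → R-71 forms (Rx 4).
R-71 and N-23 present → K-21 forms (Rx 2).
P-44 and K-21 present → K-9 forms (Rx 5).
N-23: reached.
No rule produces R-70, and it is not given.
Q-68 would need R-70 and N-23 (Rx 6), but R-70 never forms.
K-9: reached.
K-21: reached.
Reached: N-23, K-9, and K-21 — 3 of the 5.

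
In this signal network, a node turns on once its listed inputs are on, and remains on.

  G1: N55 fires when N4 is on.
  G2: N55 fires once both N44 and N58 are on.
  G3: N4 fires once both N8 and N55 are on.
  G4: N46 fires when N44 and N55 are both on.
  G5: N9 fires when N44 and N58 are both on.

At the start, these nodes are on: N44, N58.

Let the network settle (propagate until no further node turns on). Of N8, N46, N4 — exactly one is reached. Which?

G2: N44 and N58 on → N55 on.
G4: N44 and N55 on → N46 on.
No rule produces N8, and it is not given. N4 would need N8 and N55 (G3), but N8 never turns on.

N46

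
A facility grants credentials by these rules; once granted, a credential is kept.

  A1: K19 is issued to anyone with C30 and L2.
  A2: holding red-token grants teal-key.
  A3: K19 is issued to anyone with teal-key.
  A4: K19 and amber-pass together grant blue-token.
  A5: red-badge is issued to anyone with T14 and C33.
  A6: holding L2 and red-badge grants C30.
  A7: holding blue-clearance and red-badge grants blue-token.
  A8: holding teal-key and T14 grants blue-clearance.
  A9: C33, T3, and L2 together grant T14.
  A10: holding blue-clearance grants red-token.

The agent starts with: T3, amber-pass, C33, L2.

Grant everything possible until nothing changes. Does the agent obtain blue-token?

Holding C33, T3, and L2 grants T14 (A9).
Holding T14 and C33 grants red-badge (A5).
Holding L2 and red-badge grants C30 (A6).
Holding C30 and L2 grants K19 (A1).
Holding K19 and amber-pass grants blue-token (A4).

Yes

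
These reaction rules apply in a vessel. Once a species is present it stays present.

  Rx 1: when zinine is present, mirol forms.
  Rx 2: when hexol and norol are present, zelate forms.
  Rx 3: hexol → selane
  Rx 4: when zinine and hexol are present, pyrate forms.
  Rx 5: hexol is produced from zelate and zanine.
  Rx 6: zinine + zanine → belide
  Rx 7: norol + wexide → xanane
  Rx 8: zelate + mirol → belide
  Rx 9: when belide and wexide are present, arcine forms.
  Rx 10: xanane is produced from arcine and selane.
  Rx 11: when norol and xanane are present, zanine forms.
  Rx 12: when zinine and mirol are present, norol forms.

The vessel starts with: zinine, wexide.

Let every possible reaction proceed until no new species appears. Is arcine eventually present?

Yes

zinine present → mirol forms (Rx 1).
zinine and mirol present → norol forms (Rx 12).
norol and wexide present → xanane forms (Rx 7).
norol and xanane present → zanine forms (Rx 11).
zinine and zanine present → belide forms (Rx 6).
belide and wexide present → arcine forms (Rx 9).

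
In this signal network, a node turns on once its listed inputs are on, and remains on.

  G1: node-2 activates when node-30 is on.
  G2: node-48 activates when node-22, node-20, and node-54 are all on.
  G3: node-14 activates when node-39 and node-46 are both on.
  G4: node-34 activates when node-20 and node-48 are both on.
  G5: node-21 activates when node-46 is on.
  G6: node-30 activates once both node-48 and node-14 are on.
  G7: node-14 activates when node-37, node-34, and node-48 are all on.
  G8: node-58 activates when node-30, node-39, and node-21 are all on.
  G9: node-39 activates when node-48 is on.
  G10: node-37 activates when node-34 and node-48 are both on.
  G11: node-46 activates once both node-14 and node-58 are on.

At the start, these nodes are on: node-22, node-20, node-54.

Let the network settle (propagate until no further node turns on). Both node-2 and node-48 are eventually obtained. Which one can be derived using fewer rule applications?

node-48: G2: node-22, node-20, and node-54 on → node-48 on. [1 rule application]
node-2: node-22, node-20, and node-54 are on, so node-48 activates (G2). G4: node-20 and node-48 on → node-34 on. node-34 and node-48 are on, so node-37 activates (G10). node-37, node-34, and node-48 are on, so node-14 activates (G7). G6: node-48 and node-14 on → node-30 on. G1: node-30 on → node-2 on. [6 rule applications]
node-48 needs fewer.

node-48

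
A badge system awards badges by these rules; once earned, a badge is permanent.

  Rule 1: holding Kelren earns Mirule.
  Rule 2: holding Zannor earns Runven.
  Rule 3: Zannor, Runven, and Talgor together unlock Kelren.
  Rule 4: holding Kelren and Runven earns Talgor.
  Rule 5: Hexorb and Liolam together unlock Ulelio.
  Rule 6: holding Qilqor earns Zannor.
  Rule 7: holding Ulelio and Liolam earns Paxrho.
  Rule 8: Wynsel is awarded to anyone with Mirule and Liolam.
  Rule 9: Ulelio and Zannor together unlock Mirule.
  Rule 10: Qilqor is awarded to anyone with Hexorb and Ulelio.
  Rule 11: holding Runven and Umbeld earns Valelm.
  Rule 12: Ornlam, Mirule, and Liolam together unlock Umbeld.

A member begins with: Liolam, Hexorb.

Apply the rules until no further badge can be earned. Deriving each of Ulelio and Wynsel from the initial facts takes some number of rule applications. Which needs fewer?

Ulelio

Ulelio: With Hexorb and Liolam, Ulelio is earned (Rule 5). [1 rule application]
Wynsel: With Hexorb and Liolam, Ulelio is earned (Rule 5). With Hexorb and Ulelio, Qilqor is earned (Rule 10). With Qilqor, Zannor is earned (Rule 6). With Ulelio and Zannor, Mirule is earned (Rule 9). With Mirule and Liolam, Wynsel is earned (Rule 8). [5 rule applications]
Ulelio needs fewer.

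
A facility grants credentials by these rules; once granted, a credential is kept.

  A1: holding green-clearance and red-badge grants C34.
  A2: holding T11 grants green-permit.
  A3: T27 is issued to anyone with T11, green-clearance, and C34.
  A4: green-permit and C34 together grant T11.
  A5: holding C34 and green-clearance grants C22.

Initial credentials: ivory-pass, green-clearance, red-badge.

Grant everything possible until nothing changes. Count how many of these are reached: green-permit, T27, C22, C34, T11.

2

Holding green-clearance and red-badge grants C34 (A1).
Holding C34 and green-clearance grants C22 (A5).
green-permit would need T11 (A2), but T11 is never granted.
T27 would need T11, green-clearance, and C34 (A3), but T11 is never granted.
C22: reached.
C34: reached.
T11 would need green-permit and C34 (A4), but green-permit is never granted.
Reached: C22 and C34 — 2 of the 5.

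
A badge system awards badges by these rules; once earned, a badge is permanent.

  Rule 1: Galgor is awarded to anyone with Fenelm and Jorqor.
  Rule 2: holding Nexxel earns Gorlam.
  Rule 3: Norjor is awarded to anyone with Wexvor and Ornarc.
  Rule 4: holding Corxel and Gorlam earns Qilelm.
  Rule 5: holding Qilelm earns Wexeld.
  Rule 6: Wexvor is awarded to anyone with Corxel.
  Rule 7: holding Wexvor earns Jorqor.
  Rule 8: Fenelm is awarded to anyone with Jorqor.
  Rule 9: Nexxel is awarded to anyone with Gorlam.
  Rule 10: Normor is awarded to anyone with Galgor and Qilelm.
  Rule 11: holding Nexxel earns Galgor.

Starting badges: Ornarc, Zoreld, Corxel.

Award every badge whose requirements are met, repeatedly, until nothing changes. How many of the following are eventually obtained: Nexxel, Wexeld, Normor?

Nexxel would need Gorlam (Rule 9), but Gorlam is never earned.
Wexeld would need Qilelm (Rule 5), but Qilelm is never earned.
Normor would need Galgor and Qilelm (Rule 10), but Qilelm is never earned.
None of the 3 are reached.

0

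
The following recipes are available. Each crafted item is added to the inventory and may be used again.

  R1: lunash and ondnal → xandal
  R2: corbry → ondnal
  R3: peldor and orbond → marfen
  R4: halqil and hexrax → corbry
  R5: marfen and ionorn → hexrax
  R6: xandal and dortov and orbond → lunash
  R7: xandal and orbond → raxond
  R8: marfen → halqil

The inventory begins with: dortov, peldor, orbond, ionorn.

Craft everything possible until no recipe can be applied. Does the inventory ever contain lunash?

No

lunash would need xandal, dortov, and orbond (R6), but xandal is never obtained.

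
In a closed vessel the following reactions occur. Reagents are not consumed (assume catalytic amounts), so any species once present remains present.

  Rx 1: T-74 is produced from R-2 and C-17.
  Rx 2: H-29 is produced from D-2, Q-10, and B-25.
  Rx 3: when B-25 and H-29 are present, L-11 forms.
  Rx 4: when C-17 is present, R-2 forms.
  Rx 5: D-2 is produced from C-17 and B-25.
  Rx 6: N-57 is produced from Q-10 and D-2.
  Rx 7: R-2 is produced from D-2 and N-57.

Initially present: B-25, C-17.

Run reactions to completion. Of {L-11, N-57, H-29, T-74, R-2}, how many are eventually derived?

2

C-17 present → R-2 forms (Rx 4).
R-2 and C-17 present → T-74 forms (Rx 1).
L-11 would need B-25 and H-29 (Rx 3), but H-29 never forms.
N-57 would need Q-10 and D-2 (Rx 6), but Q-10 never forms.
H-29 would need D-2, Q-10, and B-25 (Rx 2), but Q-10 never forms.
T-74: reached.
R-2: reached.
Reached: T-74 and R-2 — 2 of the 5.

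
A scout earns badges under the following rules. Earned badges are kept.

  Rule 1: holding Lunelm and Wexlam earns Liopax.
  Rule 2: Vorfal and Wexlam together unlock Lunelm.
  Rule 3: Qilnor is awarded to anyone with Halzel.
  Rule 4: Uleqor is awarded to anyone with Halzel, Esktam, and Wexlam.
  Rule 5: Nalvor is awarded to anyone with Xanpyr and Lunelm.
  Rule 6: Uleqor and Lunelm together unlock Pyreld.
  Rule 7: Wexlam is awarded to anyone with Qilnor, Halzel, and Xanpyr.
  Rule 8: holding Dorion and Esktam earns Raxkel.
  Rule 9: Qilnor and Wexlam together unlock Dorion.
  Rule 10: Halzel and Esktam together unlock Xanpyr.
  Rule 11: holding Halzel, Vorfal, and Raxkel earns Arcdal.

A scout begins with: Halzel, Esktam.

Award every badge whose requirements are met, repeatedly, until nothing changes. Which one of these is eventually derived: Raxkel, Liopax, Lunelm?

With Halzel, Qilnor is earned (Rule 3).
With Halzel and Esktam, Xanpyr is earned (Rule 10).
With Qilnor, Halzel, and Xanpyr, Wexlam is earned (Rule 7).
With Qilnor and Wexlam, Dorion is earned (Rule 9).
With Dorion and Esktam, Raxkel is earned (Rule 8).
Liopax would need Lunelm and Wexlam (Rule 1), but Lunelm is never earned. Lunelm would need Vorfal and Wexlam (Rule 2), but Vorfal is never earned.

Raxkel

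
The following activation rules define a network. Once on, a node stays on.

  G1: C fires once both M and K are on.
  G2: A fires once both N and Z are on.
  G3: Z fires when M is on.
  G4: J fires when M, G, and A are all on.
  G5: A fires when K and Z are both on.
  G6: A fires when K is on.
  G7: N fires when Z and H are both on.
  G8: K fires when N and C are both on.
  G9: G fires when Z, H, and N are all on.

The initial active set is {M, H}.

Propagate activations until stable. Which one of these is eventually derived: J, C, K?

J

G3: M on → Z on.
G7: Z and H on → N on.
G9: Z, H, and N on → G on.
N and Z are on, so A fires (G2).
G4: M, G, and A on → J on.
C would need M and K (G1), but K never turns on. K would need N and C (G8), but C never turns on.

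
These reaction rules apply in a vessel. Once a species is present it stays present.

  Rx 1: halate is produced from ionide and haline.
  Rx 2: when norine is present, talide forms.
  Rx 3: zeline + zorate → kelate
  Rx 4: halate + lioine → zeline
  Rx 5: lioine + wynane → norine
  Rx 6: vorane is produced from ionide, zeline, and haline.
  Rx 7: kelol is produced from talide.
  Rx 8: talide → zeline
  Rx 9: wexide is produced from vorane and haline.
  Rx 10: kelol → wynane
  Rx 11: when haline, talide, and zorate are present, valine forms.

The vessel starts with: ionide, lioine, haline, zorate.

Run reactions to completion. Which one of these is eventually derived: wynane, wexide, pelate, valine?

ionide and haline present → halate forms (Rx 1).
halate and lioine present → zeline forms (Rx 4).
ionide, zeline, and haline present → vorane forms (Rx 6).
vorane and haline present → wexide forms (Rx 9).
wynane would need kelol (Rx 10), but kelol never forms. valine would need haline, talide, and zorate (Rx 11), but talide never forms. No rule produces pelate, and it is not given.

wexide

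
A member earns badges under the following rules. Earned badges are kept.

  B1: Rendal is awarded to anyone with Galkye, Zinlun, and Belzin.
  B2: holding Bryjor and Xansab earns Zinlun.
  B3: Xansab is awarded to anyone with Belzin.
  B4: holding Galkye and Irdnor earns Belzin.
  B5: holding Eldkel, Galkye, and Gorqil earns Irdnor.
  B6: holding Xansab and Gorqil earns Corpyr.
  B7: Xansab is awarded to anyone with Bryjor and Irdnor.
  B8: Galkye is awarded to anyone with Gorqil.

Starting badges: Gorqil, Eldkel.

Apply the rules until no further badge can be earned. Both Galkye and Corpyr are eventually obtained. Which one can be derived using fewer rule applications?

Galkye

Galkye: With Gorqil, Galkye is earned (B8). [1 rule application]
Corpyr: With Gorqil, Galkye is earned (B8). With Eldkel, Galkye, and Gorqil, Irdnor is earned (B5). With Galkye and Irdnor, Belzin is earned (B4). With Belzin, Xansab is earned (B3). With Xansab and Gorqil, Corpyr is earned (B6). [5 rule applications]
Galkye needs fewer.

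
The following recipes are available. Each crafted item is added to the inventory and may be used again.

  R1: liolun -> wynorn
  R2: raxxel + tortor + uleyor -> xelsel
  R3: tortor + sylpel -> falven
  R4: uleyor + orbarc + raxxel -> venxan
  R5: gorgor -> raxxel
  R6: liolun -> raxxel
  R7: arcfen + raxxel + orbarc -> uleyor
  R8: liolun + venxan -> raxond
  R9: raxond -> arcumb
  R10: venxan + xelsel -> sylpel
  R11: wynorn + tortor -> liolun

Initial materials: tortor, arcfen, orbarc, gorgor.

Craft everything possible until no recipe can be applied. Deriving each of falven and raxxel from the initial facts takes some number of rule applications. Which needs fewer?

raxxel: gorgor -> raxxel (R5). [1 rule application]
falven: gorgor -> raxxel (R5). Using R7, arcfen, raxxel, and orbarc make uleyor. Using R2, raxxel, tortor, and uleyor make xelsel. uleyor + orbarc + raxxel -> venxan (R4). Using R10, venxan and xelsel make sylpel. Using R3, tortor and sylpel make falven. [6 rule applications]
raxxel needs fewer.

raxxel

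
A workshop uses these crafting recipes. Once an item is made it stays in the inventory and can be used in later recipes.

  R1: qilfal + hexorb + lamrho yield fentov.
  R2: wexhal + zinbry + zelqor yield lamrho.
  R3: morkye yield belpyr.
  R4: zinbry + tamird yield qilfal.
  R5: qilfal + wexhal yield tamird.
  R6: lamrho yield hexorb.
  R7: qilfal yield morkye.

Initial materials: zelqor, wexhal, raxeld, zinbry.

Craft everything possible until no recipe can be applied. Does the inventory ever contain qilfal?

qilfal would need zinbry and tamird (R4), but tamird is never obtained.

No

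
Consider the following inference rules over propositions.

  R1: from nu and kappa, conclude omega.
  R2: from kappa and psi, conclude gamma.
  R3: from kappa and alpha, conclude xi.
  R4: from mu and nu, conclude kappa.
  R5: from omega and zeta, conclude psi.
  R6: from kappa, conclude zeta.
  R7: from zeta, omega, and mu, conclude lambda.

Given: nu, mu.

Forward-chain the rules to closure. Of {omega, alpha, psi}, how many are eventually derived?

2

mu and nu hold, so kappa follows (R4).
From kappa, R6 gives zeta.
nu and kappa hold, so omega follows (R1).
omega and zeta hold, so psi follows (R5).
omega: reached.
No rule produces alpha, and it is not given.
psi: reached.
Reached: omega and psi — 2 of the 3.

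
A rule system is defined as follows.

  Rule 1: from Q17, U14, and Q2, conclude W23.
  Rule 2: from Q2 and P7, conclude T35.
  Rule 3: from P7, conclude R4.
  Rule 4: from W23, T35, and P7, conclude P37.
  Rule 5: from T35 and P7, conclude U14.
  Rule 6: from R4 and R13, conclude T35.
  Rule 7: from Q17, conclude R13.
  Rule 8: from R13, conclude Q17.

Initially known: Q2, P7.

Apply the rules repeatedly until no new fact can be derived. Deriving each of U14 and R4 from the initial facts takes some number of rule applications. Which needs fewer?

R4

R4: From P7, Rule 3 gives R4. [1 rule application]
U14: From Q2 and P7, Rule 2 gives T35. T35 and P7 hold, so U14 follows (Rule 5). [2 rule applications]
R4 needs fewer.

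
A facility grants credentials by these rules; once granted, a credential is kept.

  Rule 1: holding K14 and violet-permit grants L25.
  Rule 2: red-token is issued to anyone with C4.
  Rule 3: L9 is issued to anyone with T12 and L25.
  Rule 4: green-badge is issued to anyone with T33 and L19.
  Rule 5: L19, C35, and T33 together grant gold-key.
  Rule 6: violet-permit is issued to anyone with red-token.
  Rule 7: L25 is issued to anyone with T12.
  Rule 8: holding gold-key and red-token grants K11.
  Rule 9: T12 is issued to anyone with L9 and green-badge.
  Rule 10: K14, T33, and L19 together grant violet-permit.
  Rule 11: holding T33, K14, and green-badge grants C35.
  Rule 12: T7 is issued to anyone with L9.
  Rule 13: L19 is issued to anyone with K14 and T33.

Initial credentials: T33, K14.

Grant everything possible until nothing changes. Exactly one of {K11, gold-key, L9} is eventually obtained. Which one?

Holding K14 and T33 grants L19 (Rule 13).
Holding T33 and L19 grants green-badge (Rule 4).
Holding T33, K14, and green-badge grants C35 (Rule 11).
Holding L19, C35, and T33 grants gold-key (Rule 5).
L9 would need T12 and L25 (Rule 3), but T12 is never granted. K11 would need gold-key and red-token (Rule 8), but red-token is never granted.

gold-key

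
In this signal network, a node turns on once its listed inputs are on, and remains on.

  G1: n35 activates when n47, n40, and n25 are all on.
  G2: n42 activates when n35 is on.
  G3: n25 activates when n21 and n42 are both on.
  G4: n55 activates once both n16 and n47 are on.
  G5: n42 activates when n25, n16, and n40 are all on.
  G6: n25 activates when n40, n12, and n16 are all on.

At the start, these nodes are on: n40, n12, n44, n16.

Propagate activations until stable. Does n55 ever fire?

No

n55 would need n16 and n47 (G4), but n47 never turns on.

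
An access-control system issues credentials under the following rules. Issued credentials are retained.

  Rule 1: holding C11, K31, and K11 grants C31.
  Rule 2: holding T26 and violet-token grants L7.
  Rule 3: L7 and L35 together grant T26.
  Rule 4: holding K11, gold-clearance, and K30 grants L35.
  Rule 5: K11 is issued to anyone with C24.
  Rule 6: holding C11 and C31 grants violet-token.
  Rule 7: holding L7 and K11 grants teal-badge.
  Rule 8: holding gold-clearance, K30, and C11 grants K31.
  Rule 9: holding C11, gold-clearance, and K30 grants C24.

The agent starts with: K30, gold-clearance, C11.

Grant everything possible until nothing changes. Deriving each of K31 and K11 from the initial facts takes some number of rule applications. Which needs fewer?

K31

K31: Holding gold-clearance, K30, and C11 grants K31 (Rule 8). [1 rule application]
K11: Holding C11, gold-clearance, and K30 grants C24 (Rule 9). Holding C24 grants K11 (Rule 5). [2 rule applications]
K31 needs fewer.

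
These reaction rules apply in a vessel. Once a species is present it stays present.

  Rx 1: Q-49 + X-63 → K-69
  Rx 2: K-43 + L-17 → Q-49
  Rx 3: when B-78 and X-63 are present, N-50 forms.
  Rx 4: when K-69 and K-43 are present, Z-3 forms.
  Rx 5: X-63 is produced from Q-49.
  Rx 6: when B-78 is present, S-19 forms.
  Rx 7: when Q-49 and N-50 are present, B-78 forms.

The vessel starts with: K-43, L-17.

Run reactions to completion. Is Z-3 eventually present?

K-43 and L-17 present → Q-49 forms (Rx 2).
Q-49 present → X-63 forms (Rx 5).
Q-49 and X-63 present → K-69 forms (Rx 1).
K-69 and K-43 present → Z-3 forms (Rx 4).

Yes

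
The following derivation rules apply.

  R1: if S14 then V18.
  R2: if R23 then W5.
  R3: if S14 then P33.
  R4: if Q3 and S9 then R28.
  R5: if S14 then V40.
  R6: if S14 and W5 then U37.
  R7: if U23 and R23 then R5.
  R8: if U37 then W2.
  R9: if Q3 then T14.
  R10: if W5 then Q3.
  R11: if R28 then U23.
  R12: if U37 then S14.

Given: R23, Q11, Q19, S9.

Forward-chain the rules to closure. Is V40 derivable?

V40 would need S14 (R5), but S14 is never established.

No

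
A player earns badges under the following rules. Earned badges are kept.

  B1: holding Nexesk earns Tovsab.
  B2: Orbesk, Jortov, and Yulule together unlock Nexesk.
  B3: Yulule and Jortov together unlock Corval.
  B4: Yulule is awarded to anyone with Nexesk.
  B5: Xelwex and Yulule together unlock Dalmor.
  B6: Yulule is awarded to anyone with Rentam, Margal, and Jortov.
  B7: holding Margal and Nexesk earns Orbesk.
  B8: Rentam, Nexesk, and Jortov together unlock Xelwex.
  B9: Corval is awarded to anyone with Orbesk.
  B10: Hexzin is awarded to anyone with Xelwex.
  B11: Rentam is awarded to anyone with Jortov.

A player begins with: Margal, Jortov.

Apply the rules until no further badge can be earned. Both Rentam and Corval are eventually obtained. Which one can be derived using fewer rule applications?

Rentam

Rentam: With Jortov, Rentam is earned (B11). [1 rule application]
Corval: With Jortov, Rentam is earned (B11). With Rentam, Margal, and Jortov, Yulule is earned (B6). With Yulule and Jortov, Corval is earned (B3). [3 rule applications]
Rentam needs fewer.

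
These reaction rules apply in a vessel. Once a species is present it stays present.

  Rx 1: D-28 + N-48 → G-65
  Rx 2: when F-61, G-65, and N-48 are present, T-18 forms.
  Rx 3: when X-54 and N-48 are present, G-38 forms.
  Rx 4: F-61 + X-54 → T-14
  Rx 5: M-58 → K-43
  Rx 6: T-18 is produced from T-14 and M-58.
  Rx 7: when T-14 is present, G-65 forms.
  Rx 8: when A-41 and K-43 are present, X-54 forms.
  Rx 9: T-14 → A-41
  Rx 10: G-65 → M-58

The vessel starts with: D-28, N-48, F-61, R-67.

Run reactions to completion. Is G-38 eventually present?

No

G-38 would need X-54 and N-48 (Rx 3), but X-54 never forms.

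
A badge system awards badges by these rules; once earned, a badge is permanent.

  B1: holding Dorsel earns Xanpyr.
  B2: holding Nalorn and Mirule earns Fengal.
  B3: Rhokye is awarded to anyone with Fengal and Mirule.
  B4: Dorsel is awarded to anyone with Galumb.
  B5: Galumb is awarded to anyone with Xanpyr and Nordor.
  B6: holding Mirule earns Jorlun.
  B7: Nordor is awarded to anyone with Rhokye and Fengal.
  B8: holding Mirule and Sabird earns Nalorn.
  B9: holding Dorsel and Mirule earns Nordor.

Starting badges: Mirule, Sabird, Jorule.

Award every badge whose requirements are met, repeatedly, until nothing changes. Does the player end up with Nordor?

Yes

With Mirule and Sabird, Nalorn is earned (B8).
With Nalorn and Mirule, Fengal is earned (B2).
With Fengal and Mirule, Rhokye is earned (B3).
With Rhokye and Fengal, Nordor is earned (B7).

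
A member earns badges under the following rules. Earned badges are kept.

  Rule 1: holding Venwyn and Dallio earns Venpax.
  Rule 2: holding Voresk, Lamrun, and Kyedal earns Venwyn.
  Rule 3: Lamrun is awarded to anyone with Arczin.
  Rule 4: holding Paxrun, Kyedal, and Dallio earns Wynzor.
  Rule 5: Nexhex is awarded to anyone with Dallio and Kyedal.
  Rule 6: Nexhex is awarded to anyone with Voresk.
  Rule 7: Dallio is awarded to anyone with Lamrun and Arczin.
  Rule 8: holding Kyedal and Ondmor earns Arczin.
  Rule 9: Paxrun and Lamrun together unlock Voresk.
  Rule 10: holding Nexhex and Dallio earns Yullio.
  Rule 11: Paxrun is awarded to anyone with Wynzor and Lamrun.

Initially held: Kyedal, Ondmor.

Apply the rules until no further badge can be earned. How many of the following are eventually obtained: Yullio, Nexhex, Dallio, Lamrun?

With Kyedal and Ondmor, Arczin is earned (Rule 8).
With Arczin, Lamrun is earned (Rule 3).
With Lamrun and Arczin, Dallio is earned (Rule 7).
With Dallio and Kyedal, Nexhex is earned (Rule 5).
With Nexhex and Dallio, Yullio is earned (Rule 10).
Yullio: reached.
Nexhex: reached.
Dallio: reached.
Lamrun: reached.
All 4 are reached.

4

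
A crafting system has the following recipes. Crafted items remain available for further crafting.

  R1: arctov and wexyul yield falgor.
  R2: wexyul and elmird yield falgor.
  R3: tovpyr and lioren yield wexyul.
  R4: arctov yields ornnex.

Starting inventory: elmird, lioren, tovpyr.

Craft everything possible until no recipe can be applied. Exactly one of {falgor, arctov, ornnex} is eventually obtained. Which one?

falgor

tovpyr and lioren → wexyul (R3).
wexyul and elmird → falgor (R2).
No rule produces arctov, and it is not given. ornnex would need arctov (R4), but arctov is never obtained.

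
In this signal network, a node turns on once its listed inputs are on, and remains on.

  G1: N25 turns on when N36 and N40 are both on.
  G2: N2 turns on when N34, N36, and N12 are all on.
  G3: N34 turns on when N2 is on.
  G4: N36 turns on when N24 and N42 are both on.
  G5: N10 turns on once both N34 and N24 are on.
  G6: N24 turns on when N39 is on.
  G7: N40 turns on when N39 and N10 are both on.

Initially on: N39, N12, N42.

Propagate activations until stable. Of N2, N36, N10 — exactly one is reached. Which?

N36

N39 is on, so N24 turns on (G6).
N24 and N42 are on, so N36 turns on (G4).
N2 would need N34, N36, and N12 (G2), but N34 never turns on. N10 would need N34 and N24 (G5), but N34 never turns on.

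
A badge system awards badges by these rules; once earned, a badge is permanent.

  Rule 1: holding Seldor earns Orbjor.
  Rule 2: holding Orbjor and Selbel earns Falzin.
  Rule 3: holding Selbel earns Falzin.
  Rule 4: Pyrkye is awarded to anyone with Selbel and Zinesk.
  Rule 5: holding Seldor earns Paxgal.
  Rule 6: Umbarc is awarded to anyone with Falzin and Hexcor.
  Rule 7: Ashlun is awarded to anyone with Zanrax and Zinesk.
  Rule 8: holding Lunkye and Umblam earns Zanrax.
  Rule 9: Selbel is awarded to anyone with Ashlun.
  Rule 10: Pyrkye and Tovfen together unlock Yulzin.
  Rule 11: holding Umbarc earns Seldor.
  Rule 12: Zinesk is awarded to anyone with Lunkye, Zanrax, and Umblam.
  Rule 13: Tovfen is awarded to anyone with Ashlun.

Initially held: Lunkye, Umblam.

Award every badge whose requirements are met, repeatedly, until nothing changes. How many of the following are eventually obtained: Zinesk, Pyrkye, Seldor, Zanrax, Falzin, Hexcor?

With Lunkye and Umblam, Zanrax is earned (Rule 8).
With Lunkye, Zanrax, and Umblam, Zinesk is earned (Rule 12).
With Zanrax and Zinesk, Ashlun is earned (Rule 7).
With Ashlun, Selbel is earned (Rule 9).
With Selbel and Zinesk, Pyrkye is earned (Rule 4).
With Selbel, Falzin is earned (Rule 3).
Zinesk: reached.
Pyrkye: reached.
Seldor would need Umbarc (Rule 11), but Umbarc is never earned.
Zanrax: reached.
Falzin: reached.
No rule produces Hexcor, and it is not given.
Reached: Zinesk, Pyrkye, Zanrax, and Falzin — 4 of the 6.

4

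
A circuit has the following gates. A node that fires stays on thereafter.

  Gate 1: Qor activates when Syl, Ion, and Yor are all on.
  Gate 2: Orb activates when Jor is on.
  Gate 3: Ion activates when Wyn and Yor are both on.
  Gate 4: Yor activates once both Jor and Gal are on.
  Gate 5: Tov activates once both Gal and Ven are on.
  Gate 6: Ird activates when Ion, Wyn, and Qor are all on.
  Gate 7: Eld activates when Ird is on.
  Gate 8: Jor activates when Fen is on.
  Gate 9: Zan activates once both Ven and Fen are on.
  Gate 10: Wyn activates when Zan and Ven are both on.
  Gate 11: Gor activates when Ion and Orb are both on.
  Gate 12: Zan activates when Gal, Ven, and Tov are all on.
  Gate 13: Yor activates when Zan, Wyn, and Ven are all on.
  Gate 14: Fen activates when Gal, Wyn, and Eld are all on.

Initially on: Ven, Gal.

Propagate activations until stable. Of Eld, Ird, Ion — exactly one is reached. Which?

Ion

Gate 5: Gal and Ven on → Tov on.
Gal, Ven, and Tov are on, so Zan activates (Gate 12).
Zan and Ven are on, so Wyn activates (Gate 10).
Zan, Wyn, and Ven are on, so Yor activates (Gate 13).
Gate 3: Wyn and Yor on → Ion on.
Ird would need Ion, Wyn, and Qor (Gate 6), but Qor never turns on. Eld would need Ird (Gate 7), but Ird never turns on.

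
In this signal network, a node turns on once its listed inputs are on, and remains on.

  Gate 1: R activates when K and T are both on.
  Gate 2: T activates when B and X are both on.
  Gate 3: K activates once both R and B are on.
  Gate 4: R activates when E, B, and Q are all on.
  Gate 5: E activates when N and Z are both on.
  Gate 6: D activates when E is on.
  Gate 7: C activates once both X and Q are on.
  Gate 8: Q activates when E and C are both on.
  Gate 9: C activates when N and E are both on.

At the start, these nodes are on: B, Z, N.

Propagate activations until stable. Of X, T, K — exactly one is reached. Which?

K

N and Z are on, so E activates (Gate 5).
N and E are on, so C activates (Gate 9).
Gate 8: E and C on → Q on.
Gate 4: E, B, and Q on → R on.
Gate 3: R and B on → K on.
No rule produces X, and it is not given. T would need B and X (Gate 2), but X never turns on.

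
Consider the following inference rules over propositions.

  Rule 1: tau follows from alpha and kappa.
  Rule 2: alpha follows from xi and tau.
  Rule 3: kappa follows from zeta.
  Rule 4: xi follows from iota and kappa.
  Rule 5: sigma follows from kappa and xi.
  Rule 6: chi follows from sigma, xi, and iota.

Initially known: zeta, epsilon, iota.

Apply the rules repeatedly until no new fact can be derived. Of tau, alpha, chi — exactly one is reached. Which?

From zeta, Rule 3 gives kappa.
From iota and kappa, Rule 4 gives xi.
From kappa and xi, Rule 5 gives sigma.
From sigma, xi, and iota, Rule 6 gives chi.
tau would need alpha and kappa (Rule 1), but alpha is never established. alpha would need xi and tau (Rule 2), but tau is never established.

chi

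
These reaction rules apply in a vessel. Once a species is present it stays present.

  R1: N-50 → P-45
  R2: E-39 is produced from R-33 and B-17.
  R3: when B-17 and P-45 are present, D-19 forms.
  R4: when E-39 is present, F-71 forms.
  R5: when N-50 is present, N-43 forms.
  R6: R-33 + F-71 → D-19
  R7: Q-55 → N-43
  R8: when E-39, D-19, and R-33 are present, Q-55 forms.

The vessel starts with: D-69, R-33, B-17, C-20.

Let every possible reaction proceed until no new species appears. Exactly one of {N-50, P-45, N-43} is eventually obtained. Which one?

N-43

R-33 and B-17 present → E-39 forms (R2).
E-39 present → F-71 forms (R4).
R-33 and F-71 present → D-19 forms (R6).
E-39, D-19, and R-33 present → Q-55 forms (R8).
Q-55 present → N-43 forms (R7).
No rule produces N-50, and it is not given. P-45 would need N-50 (R1), but N-50 never forms.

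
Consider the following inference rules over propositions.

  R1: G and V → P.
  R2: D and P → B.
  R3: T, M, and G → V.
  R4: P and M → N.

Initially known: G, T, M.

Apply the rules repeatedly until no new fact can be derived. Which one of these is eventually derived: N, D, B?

From T, M, and G, R3 gives V.
G and V hold, so P follows (R1).
P and M hold, so N follows (R4).
No rule produces D, and it is not given. B would need D and P (R2), but D is never established.

N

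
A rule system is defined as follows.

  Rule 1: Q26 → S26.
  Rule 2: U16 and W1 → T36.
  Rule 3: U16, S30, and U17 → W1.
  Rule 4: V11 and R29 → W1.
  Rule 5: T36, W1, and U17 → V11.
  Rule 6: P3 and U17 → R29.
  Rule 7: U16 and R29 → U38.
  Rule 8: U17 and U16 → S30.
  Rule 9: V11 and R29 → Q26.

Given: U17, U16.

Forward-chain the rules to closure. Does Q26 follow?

Q26 would need V11 and R29 (Rule 9), but R29 is never established.

No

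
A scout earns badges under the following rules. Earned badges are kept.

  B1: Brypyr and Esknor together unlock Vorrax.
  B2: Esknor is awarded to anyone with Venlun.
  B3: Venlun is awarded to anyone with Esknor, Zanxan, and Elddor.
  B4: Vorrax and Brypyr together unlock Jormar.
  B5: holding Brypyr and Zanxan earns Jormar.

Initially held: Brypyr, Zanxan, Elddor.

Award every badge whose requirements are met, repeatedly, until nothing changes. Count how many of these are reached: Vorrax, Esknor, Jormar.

1

With Brypyr and Zanxan, Jormar is earned (B5).
Vorrax would need Brypyr and Esknor (B1), but Esknor is never earned.
Esknor would need Venlun (B2), but Venlun is never earned.
Jormar: reached.
Reached: Jormar — 1 of the 3.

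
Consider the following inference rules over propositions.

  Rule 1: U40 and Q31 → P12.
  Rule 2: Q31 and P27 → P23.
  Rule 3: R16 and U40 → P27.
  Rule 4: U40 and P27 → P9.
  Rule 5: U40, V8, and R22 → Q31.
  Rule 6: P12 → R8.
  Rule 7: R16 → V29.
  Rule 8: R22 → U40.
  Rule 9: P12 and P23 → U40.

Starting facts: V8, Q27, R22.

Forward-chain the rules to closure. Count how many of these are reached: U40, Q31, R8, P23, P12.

4

R22 holds, so U40 follows (Rule 8).
U40, V8, and R22 hold, so Q31 follows (Rule 5).
From U40 and Q31, Rule 1 gives P12.
P12 holds, so R8 follows (Rule 6).
U40: reached.
Q31: reached.
R8: reached.
P23 would need Q31 and P27 (Rule 2), but P27 is never established.
P12: reached.
Reached: U40, Q31, R8, and P12 — 4 of the 5.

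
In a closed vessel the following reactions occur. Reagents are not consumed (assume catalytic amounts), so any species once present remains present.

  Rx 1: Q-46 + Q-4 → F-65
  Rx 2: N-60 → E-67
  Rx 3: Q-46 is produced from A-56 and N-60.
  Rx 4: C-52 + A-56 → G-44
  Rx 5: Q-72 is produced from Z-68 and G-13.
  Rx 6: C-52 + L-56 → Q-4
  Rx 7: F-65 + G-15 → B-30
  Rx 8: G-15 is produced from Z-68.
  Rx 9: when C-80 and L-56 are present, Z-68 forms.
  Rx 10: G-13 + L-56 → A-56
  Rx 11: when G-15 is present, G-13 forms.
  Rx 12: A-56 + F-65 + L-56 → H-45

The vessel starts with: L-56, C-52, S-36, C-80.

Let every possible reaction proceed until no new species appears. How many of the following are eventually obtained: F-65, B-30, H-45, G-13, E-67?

C-80 and L-56 present → Z-68 forms (Rx 9).
Z-68 present → G-15 forms (Rx 8).
G-15 present → G-13 forms (Rx 11).
F-65 would need Q-46 and Q-4 (Rx 1), but Q-46 never forms.
B-30 would need F-65 and G-15 (Rx 7), but F-65 never forms.
H-45 would need A-56, F-65, and L-56 (Rx 12), but F-65 never forms.
G-13: reached.
E-67 would need N-60 (Rx 2), but N-60 never forms.
Reached: G-13 — 1 of the 5.

1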